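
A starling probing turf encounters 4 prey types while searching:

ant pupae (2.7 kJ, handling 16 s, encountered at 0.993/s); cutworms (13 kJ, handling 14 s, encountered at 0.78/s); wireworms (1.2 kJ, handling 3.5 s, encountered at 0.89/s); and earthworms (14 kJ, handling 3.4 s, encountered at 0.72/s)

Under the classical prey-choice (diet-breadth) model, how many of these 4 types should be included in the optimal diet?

1

Rank by E/h (kJ/s): earthworms 4.12, cutworms 0.929, wireworms 0.343, ant pupae 0.169. Include each in turn until the next type's E/h falls below the running intake rate.
Rate on top 1: 2.923. cutworms: 0.929 < 2.923 → exclude; stop.
Optimal diet: earthworms — 1 of 4 types.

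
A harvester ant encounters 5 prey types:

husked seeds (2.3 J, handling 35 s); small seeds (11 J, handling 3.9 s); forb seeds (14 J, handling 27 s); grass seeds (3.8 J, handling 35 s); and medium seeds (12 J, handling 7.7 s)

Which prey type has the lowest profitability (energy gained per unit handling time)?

husked seeds

Profitability E/h (J/s): husked seeds = 2.3/35 = 0.0657, small seeds = 11/3.9 = 2.82, forb seeds = 14/27 = 0.519, grass seeds = 3.8/35 = 0.109, medium seeds = 12/7.7 = 1.56.
Ranked: small seeds > medium seeds > forb seeds > grass seeds > husked seeds.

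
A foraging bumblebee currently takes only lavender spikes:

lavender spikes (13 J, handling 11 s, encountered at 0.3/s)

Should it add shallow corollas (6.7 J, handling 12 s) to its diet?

No

Current rate: (0.3×13)/(1 + 0.3×11) = 0.907 J/s.
shallow corollas: E/h = 6.7/12 = 0.5583 J/s.
Since 0.5583 < R, time spent handling shallow corollas is better spent searching.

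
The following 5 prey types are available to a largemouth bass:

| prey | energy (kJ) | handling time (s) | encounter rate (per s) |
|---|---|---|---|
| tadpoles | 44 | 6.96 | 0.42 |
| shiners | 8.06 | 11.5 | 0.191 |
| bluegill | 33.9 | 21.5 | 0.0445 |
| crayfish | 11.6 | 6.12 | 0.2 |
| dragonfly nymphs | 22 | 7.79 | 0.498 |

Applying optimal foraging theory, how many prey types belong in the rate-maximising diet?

Rank by E/h (kJ/s): tadpoles 6.32, dragonfly nymphs 2.82, crayfish 1.9, bluegill 1.58, shiners 0.701. Include each in turn until the next type's E/h falls below the running intake rate.
Rate on top 1: 4.71. dragonfly nymphs: 2.82 < 4.71 → exclude; stop.
Optimal diet: tadpoles — 1 of 5 types.

1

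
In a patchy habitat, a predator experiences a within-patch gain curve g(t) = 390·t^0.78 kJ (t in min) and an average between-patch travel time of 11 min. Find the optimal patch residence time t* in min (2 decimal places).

Optimal t* satisfies g'(t*) = g(t*)/(T + t*).
g'(t) = 0.78·390·t^-0.22. Setting 0.78·390·t^-0.22 = 390·t^0.78/(11+t) gives 0.78(11+t) = t, so 0.22·t = 0.78×11.
t* = 0.78×11/0.22 = 39 min.

39.00 min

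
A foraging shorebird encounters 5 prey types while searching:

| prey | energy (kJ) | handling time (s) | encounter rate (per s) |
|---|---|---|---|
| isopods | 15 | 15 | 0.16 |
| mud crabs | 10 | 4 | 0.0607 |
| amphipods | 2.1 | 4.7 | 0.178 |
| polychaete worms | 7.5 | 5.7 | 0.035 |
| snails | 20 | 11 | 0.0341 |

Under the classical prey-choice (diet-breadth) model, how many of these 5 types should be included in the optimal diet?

E/h in descending order: mud crabs 2.5, snails 1.82, polychaete worms 1.32, isopods 1, amphipods 0.447 kJ/s. The optimal diet is the largest prefix of this list for which every included type satisfies E_i/h_i > R on the types above it.
Rate on top 1: 0.4884. snails: 1.82 > 0.4884 → include.
Rate on top 2: 0.7967. polychaete worms: 1.32 > 0.7967 → include.
Rate on top 3: 0.8537. isopods: 1 > 0.8537 → include.
Rate on top 4: 0.937. amphipods: 0.447 < 0.937 → exclude; stop.
Optimal diet: mud crabs, snails, polychaete worms, isopods — 4 of 5 types.

4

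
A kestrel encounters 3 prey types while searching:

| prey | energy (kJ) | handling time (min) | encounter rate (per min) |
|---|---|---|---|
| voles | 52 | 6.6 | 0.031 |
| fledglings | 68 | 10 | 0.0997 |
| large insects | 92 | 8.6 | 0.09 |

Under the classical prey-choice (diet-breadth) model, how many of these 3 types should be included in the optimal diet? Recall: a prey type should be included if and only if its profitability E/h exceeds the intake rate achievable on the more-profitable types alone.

E/h in descending order: large insects 10.7, voles 7.88, fledglings 6.8 kJ/min. The optimal diet is the largest prefix of this list for which every included type satisfies E_i/h_i > R on the types above it.
Rate on top 1: 4.667. voles: 7.88 > 4.667 → include.
Rate on top 2: 4.999. fledglings: 6.8 > 4.999 → include.
Optimal diet: large insects, voles, fledglings — 3 of 3 types.

3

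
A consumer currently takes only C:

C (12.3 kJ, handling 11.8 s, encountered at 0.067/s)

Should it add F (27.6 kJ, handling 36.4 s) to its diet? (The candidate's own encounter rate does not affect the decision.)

Yes

Current rate: (0.067×12.3)/(1 + 0.067×11.8) = 0.4602 kJ/s.
F: E/h = 27.6/36.4 = 0.7582 kJ/s.
Since 0.7582 > R, including F increases the long-run rate.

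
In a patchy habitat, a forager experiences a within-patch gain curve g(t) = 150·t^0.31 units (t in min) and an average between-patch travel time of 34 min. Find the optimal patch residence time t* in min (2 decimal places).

15.28 min

Maximise g(t)/(T+t): set derivative to zero → g'(t)(T+t) = g(t).
g'(t) = 0.31·150·t^-0.69. Setting 0.31·150·t^-0.69 = 150·t^0.31/(34+t) gives 0.31(34+t) = t, so 0.69·t = 0.31×34.
t* = 0.31×34/0.69 = 15.28 min.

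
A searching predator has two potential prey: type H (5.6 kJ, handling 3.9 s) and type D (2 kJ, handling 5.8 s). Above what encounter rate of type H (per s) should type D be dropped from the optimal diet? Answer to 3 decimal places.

At the threshold, the rate on type H alone equals the profitability of type D: λ·5.6/(1 + λ·3.9) = 2/5.8 = 0.3448.
Rearranging, λ(5.6 − 0.3448×3.9) = 0.3448, so λ = 0.3448/4.255 = 0.08104 per s.

0.081 per s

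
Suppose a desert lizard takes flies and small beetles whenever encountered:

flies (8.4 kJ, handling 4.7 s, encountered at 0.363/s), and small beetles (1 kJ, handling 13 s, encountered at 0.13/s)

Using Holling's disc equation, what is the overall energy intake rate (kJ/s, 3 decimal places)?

R = Σλ_iE_i / (1 + Σλ_ih_i)
Numerator: 0.363×8.4 + 0.13×1 = 3.179
Denominator: 1 + 0.363×4.7 + 0.13×13 = 4.396
R = 3.179/4.396 = 0.7232 kJ/s

0.723 kJ/s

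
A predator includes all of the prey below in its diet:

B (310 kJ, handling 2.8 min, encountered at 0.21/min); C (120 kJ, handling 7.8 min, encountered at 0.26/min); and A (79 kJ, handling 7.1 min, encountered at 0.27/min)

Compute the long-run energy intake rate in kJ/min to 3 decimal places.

21.260 kJ/min

Energy encountered per unit search time: 0.21×310 + 0.26×120 + 0.27×79 = 117.6 kJ/min.
Handling time per unit search time: 0.21×2.8 + 0.26×7.8 + 0.27×7.1 = 4.533.
Rate = 117.6/(1 + 4.533) = 21.26 kJ/min.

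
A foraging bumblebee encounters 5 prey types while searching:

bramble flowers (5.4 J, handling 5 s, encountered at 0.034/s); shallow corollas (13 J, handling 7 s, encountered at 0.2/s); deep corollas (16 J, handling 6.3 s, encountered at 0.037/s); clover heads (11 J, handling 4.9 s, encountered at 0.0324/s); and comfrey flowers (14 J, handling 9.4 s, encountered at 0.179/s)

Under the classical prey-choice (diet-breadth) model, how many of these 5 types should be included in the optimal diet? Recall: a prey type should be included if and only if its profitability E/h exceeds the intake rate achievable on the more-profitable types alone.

4

E/h in descending order: deep corollas 2.54, clover heads 2.24, shallow corollas 1.86, comfrey flowers 1.49, bramble flowers 1.08 J/s. The optimal diet is the largest prefix of this list for which every included type satisfies E_i/h_i > R on the types above it.
Rate on top 1: 0.4801. clover heads: 2.24 > 0.4801 → include.
Rate on top 2: 0.6814. shallow corollas: 1.86 > 0.6814 → include.
Rate on top 3: 1.271. comfrey flowers: 1.49 > 1.271 → include.
Rate on top 4: 1.353. bramble flowers: 1.08 < 1.353 → exclude; stop.
Optimal diet: deep corollas, clover heads, shallow corollas, comfrey flowers — 4 of 5 types.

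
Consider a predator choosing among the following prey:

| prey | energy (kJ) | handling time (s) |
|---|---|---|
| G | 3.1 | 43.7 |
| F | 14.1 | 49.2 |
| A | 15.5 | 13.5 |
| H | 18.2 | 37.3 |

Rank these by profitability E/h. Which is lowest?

G

Profitability E/h (kJ/s): G = 3.1/43.7 = 0.0709, F = 14.1/49.2 = 0.287, A = 15.5/13.5 = 1.15, H = 18.2/37.3 = 0.488.
Ranked: A > H > F > G.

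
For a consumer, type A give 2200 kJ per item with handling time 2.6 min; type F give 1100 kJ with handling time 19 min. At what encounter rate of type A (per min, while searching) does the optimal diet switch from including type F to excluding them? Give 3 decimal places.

The zero-one rule: include type F iff E₂/h₂ > λE₁/(1+λh₁). Equality gives the switch point.
λE₁h₂ = E₂ + λE₂h₁ ⇒ λ = E₂/(E₁h₂ − E₂h₁) = 1100/(4.18e+04 − 2860) = 0.02825 per min.

0.028 per min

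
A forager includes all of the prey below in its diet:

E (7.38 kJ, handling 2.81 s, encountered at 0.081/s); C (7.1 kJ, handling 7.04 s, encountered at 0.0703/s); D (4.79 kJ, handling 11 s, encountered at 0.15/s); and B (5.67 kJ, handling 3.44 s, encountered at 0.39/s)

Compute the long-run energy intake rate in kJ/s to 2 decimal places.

Energy encountered per unit search time: 0.081×7.38 + 0.0703×7.1 + 0.15×4.79 + 0.39×5.67 = 4.027 kJ/s.
Handling time per unit search time: 0.081×2.81 + 0.0703×7.04 + 0.15×11 + 0.39×3.44 = 3.714.
Rate = 4.027/(1 + 3.714) = 0.8542 kJ/s.

0.85 kJ/s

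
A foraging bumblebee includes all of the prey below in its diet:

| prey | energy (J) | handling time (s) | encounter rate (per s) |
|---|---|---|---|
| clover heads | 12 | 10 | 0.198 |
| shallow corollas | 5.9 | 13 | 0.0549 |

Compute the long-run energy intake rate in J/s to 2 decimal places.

Energy encountered per unit search time: 0.198×12 + 0.0549×5.9 = 2.7 J/s.
Handling time per unit search time: 0.198×10 + 0.0549×13 = 2.694.
Rate = 2.7/(1 + 2.694) = 0.7309 J/s.

0.73 J/s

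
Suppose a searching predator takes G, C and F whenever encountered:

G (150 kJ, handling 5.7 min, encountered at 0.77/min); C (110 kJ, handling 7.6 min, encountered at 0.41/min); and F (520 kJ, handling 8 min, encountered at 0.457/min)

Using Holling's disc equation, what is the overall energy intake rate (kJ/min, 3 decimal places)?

R = (0.77×150 + 0.41×110 + 0.457×520) / (1 + 0.77×5.7 + 0.41×7.6 + 0.457×8) = 398.2/12.16 = 32.75 kJ/min.

32.747 kJ/min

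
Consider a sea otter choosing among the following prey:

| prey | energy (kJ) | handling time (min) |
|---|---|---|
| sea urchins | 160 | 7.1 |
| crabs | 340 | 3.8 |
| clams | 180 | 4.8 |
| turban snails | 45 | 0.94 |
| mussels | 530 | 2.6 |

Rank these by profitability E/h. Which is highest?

mussels

In descending order of E/h:
mussels: 530/2.6 = 204 kJ/min
crabs: 340/3.8 = 89.5 kJ/min
turban snails: 45/0.94 = 47.9 kJ/min
clams: 180/4.8 = 37.5 kJ/min
sea urchins: 160/7.1 = 22.5 kJ/min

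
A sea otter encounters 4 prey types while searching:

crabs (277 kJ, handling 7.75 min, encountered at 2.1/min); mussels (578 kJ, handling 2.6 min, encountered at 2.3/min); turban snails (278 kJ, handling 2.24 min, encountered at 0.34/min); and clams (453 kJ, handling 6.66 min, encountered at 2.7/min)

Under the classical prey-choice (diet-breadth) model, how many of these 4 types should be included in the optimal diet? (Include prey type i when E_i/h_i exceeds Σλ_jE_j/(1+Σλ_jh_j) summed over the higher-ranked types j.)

1

E/h in descending order: mussels 222, turban snails 124, clams 68, crabs 35.7 kJ/min. The optimal diet is the largest prefix of this list for which every included type satisfies E_i/h_i > R on the types above it.
Rate on top 1: 190.5. turban snails: 124 < 190.5 → exclude; stop.
Optimal diet: mussels — 1 of 4 types.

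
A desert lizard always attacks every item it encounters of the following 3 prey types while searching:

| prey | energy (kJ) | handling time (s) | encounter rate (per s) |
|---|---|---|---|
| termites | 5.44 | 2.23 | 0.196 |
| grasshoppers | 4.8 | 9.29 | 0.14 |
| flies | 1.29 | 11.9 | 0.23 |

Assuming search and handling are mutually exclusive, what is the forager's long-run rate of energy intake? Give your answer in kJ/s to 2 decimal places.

0.37 kJ/s

R = Σλ_iE_i / (1 + Σλ_ih_i)
Numerator: 0.196×5.44 + 0.14×4.8 + 0.23×1.29 = 2.035
Denominator: 1 + 0.196×2.23 + 0.14×9.29 + 0.23×11.9 = 5.475
R = 2.035/5.475 = 0.3717 kJ/s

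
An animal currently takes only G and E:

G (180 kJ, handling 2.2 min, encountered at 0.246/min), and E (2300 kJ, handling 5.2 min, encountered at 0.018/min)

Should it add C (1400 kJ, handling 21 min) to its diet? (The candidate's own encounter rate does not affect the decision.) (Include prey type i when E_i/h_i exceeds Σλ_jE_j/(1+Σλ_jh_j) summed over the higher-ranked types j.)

Intake rate on the current diet: R = (0.246×180 + 0.018×2300) / (1 + 0.246×2.2 + 0.018×5.2) = 85.68/1.635 = 52.41 kJ/min.
C: E/h = 1400/21 = 66.67 kJ/min.
Since 66.67 > R, including C increases the long-run rate.

Yes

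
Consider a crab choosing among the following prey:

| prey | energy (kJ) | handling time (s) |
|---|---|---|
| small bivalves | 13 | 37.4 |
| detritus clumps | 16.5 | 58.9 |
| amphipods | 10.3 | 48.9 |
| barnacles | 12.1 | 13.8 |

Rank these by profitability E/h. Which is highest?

Profitability E/h (kJ/s): small bivalves = 13/37.4 = 0.348, detritus clumps = 16.5/58.9 = 0.28, amphipods = 10.3/48.9 = 0.211, barnacles = 12.1/13.8 = 0.877.
Ranked: barnacles > small bivalves > detritus clumps > amphipods.

barnacles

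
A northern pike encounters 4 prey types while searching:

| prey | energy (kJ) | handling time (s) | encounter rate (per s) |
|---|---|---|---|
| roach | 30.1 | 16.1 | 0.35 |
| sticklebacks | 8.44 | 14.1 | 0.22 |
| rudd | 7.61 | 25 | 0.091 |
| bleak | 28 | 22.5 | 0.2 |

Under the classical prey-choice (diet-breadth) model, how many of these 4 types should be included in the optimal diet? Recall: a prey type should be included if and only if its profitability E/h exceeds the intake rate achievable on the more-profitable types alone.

E/h in descending order: roach 1.87, bleak 1.24, sticklebacks 0.599, rudd 0.304 kJ/s. The optimal diet is the largest prefix of this list for which every included type satisfies E_i/h_i > R on the types above it.
Rate on top 1: 1.588. bleak: 1.24 < 1.588 → exclude; stop.
Optimal diet: roach — 1 of 4 types.

1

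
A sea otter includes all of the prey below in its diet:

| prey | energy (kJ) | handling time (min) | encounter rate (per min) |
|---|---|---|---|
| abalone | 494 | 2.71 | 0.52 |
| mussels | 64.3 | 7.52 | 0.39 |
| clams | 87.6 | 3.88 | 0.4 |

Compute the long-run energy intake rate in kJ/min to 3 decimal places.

R = Σλ_iE_i / (1 + Σλ_ih_i)
Numerator: 0.52×494 + 0.39×64.3 + 0.4×87.6 = 317
Denominator: 1 + 0.52×2.71 + 0.39×7.52 + 0.4×3.88 = 6.894
R = 317/6.894 = 45.98 kJ/min

45.982 kJ/min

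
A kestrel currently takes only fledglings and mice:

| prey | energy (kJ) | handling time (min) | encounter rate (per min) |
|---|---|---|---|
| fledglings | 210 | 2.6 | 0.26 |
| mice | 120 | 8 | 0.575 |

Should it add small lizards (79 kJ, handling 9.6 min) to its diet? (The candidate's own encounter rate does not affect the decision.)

No

Current rate: (0.26×210 + 0.575×120)/(1 + 0.26×2.6 + 0.575×8) = 19.69 kJ/min.
small lizards: E/h = 79/9.6 = 8.229 kJ/min.
Since 8.229 < R, time spent handling small lizards is better spent searching.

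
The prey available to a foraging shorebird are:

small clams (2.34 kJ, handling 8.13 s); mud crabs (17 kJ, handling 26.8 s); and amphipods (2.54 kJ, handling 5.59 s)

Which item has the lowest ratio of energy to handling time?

Profitability E/h (kJ/s): small clams = 2.34/8.13 = 0.288, mud crabs = 17/26.8 = 0.634, amphipods = 2.54/5.59 = 0.454.
Ranked: mud crabs > amphipods > small clams.

small clams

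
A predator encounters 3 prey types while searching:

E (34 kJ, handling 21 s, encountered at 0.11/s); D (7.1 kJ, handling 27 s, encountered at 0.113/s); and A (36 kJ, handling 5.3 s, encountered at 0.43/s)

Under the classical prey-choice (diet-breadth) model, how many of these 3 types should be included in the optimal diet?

1

E/h in descending order: A 6.79, E 1.62, D 0.263 kJ/s. The optimal diet is the largest prefix of this list for which every included type satisfies E_i/h_i > R on the types above it.
Rate on top 1: 4.721. E: 1.62 < 4.721 → exclude; stop.
Optimal diet: A — 1 of 3 types.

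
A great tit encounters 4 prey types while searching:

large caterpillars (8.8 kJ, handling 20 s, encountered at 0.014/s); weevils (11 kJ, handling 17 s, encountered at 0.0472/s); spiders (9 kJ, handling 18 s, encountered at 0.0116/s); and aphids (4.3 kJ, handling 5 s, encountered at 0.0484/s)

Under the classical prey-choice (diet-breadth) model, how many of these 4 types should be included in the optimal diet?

Rank by E/h (kJ/s): aphids 0.86, weevils 0.647, spiders 0.5, large caterpillars 0.44. Include each in turn until the next type's E/h falls below the running intake rate.
Rate on top 1: 0.1676. weevils: 0.647 > 0.1676 → include.
Rate on top 2: 0.3558. spiders: 0.5 > 0.3558 → include.
Rate on top 3: 0.3691. large caterpillars: 0.44 > 0.3691 → include.
Optimal diet: aphids, weevils, spiders, large caterpillars — 4 of 4 types.

4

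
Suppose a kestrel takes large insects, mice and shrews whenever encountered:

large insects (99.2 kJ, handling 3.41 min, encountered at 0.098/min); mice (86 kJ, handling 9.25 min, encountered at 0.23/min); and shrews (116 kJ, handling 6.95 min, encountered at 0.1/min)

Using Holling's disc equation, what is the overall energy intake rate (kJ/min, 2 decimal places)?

9.89 kJ/min

Energy encountered per unit search time: 0.098×99.2 + 0.23×86 + 0.1×116 = 41.1 kJ/min.
Handling time per unit search time: 0.098×3.41 + 0.23×9.25 + 0.1×6.95 = 3.157.
Rate = 41.1/(1 + 3.157) = 9.888 kJ/min.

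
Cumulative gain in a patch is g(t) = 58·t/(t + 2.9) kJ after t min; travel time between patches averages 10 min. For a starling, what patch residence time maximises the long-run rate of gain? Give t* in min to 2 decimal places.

Optimal t* satisfies g'(t*) = g(t*)/(T + t*).
g'(t) = 58·2.9/(t + 2.9)². Setting 58·2.9/(t+2.9)² = 58t/[(t+2.9)(10+t)] gives 2.9(10+t) = t(t+2.9), so t² = 2.9×10 = 29.
t* = √29 = 5.385 min.

5.39 min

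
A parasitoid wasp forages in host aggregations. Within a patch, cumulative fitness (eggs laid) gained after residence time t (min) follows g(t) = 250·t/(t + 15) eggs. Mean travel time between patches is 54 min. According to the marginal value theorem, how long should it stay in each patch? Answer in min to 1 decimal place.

Optimal t* satisfies g'(t*) = g(t*)/(T + t*).
g'(t) = 250·15/(t + 15)². Setting 250·15/(t+15)² = 250t/[(t+15)(54+t)] gives 15(54+t) = t(t+15), so t² = 15×54 = 810.
t* = √810 = 28.46 min.

28.5 min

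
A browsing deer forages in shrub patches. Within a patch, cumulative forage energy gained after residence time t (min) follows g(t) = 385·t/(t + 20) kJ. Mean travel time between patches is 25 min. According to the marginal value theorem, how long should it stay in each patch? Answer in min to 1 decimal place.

Optimal t* satisfies g'(t*) = g(t*)/(T + t*).
g'(t) = 385·20/(t + 20)². Setting 385·20/(t+20)² = 385t/[(t+20)(25+t)] gives 20(25+t) = t(t+20), so t² = 20×25 = 500.
t* = √500 = 22.36 min.

22.4 min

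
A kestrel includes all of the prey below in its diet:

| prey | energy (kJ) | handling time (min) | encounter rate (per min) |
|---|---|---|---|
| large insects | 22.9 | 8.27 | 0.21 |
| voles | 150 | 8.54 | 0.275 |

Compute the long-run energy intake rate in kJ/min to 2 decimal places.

Energy encountered per unit search time: 0.21×22.9 + 0.275×150 = 46.06 kJ/min.
Handling time per unit search time: 0.21×8.27 + 0.275×8.54 = 4.085.
Rate = 46.06/(1 + 4.085) = 9.057 kJ/min.

9.06 kJ/min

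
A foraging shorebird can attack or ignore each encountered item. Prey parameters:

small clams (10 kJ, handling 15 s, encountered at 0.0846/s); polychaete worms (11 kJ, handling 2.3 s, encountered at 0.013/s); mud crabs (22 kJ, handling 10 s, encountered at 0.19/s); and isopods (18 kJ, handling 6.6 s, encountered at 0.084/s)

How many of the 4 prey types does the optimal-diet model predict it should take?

3

Rank by E/h (kJ/s): polychaete worms 4.78, isopods 2.73, mud crabs 2.2, small clams 0.667. Include each in turn until the next type's E/h falls below the running intake rate.
Rate on top 1: 0.1388. isopods: 2.73 > 0.1388 → include.
Rate on top 2: 1.045. mud crabs: 2.2 > 1.045 → include.
Rate on top 3: 1.675. small clams: 0.667 < 1.675 → exclude; stop.
Optimal diet: polychaete worms, isopods, mud crabs — 3 of 4 types.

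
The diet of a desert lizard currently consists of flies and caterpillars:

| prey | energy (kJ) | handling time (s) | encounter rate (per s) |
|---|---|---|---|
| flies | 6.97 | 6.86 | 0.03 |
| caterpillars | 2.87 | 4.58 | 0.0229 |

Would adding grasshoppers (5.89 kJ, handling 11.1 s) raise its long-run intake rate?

Yes

Current rate: (0.03×6.97 + 0.0229×2.87)/(1 + 0.03×6.86 + 0.0229×4.58) = 0.2097 kJ/s.
grasshoppers: E/h = 5.89/11.1 = 0.5306 kJ/s.
Since 0.5306 > R, including grasshoppers increases the long-run rate.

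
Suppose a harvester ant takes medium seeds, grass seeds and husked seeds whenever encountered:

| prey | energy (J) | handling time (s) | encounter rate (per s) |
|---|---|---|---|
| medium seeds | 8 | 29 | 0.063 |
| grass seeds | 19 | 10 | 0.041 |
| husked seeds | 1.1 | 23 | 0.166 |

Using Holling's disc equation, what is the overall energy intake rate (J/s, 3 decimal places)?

R = (0.063×8 + 0.041×19 + 0.166×1.1) / (1 + 0.063×29 + 0.041×10 + 0.166×23) = 1.466/7.055 = 0.2077 J/s.

0.208 J/s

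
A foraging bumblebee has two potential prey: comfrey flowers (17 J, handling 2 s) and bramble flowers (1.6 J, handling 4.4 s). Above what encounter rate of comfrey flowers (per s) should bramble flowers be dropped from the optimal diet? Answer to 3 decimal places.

0.022 per s

The zero-one rule: include bramble flowers iff E₂/h₂ > λE₁/(1+λh₁). Equality gives the switch point.
λE₁h₂ = E₂ + λE₂h₁ ⇒ λ = E₂/(E₁h₂ − E₂h₁) = 1.6/(74.8 − 3.2) = 0.02235 per s.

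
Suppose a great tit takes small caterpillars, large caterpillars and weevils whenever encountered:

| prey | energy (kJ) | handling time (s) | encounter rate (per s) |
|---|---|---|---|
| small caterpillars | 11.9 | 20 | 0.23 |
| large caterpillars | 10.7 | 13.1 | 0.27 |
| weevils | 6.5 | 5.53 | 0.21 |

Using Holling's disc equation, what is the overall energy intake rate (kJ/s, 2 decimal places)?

R = (0.23×11.9 + 0.27×10.7 + 0.21×6.5) / (1 + 0.23×20 + 0.27×13.1 + 0.21×5.53) = 6.991/10.3 = 0.6788 kJ/s.

0.68 kJ/s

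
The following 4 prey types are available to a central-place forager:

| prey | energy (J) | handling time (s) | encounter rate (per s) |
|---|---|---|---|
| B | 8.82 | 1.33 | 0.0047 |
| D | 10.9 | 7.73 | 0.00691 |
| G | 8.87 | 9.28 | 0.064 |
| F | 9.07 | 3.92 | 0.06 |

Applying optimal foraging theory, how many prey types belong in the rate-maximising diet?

4

E/h in descending order: B 6.63, F 2.31, D 1.41, G 0.956 J/s. The optimal diet is the largest prefix of this list for which every included type satisfies E_i/h_i > R on the types above it.
Rate on top 1: 0.0412. F: 2.31 > 0.0412 → include.
Rate on top 2: 0.4717. D: 1.41 > 0.4717 → include.
Rate on top 3: 0.5105. G: 0.956 > 0.5105 → include.
Optimal diet: B, F, D, G — 4 of 4 types.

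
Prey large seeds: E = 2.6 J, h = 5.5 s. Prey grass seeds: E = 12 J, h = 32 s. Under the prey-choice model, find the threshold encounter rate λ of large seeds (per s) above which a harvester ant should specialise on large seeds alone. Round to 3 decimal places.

0.698 per s

Drop grass seeds once their profitability E₂/h₂ falls below the rate achievable on large seeds alone: E₂/h₂ = λE₁/(1 + λh₁).
Solve for λ: λE₁h₂ = E₂(1 + λh₁) → λ(E₁h₂ − E₂h₁) = E₂ → λ = E₂/(E₁h₂ − E₂h₁).
λ = 12/(2.6×32 − 12×5.5) = 12/17.2 = 0.6977 per s.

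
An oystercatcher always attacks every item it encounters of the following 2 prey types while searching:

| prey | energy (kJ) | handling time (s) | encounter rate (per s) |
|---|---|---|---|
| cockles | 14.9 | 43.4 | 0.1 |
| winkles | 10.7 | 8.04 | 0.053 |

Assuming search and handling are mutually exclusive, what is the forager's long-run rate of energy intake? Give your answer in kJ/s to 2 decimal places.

R = Σλ_iE_i / (1 + Σλ_ih_i)
Numerator: 0.1×14.9 + 0.053×10.7 = 2.057
Denominator: 1 + 0.1×43.4 + 0.053×8.04 = 5.766
R = 2.057/5.766 = 0.3568 kJ/s

0.36 kJ/s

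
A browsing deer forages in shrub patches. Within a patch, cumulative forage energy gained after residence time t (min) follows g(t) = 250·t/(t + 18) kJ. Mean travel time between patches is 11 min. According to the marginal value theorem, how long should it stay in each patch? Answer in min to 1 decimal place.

14.1 min

Maximise g(t)/(T+t): set derivative to zero → g'(t)(T+t) = g(t).
g'(t) = 250·18/(t + 18)². Setting 250·18/(t+18)² = 250t/[(t+18)(11+t)] gives 18(11+t) = t(t+18), so t² = 18×11 = 198.
t* = √198 = 14.07 min.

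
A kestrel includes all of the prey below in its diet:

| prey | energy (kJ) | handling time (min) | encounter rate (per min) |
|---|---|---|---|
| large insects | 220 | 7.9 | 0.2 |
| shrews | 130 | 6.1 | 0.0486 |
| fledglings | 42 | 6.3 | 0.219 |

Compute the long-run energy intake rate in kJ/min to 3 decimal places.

R = (0.2×220 + 0.0486×130 + 0.219×42) / (1 + 0.2×7.9 + 0.0486×6.1 + 0.219×6.3) = 59.52/4.256 = 13.98 kJ/min.

13.983 kJ/min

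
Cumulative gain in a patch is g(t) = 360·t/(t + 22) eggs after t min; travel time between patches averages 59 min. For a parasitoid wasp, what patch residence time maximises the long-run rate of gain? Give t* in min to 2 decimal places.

36.03 min

Maximise g(t)/(T+t): set derivative to zero → g'(t)(T+t) = g(t).
g'(t) = 360·22/(t + 22)². Setting 360·22/(t+22)² = 360t/[(t+22)(59+t)] gives 22(59+t) = t(t+22), so t² = 22×59 = 1298.
t* = √1298 = 36.03 min.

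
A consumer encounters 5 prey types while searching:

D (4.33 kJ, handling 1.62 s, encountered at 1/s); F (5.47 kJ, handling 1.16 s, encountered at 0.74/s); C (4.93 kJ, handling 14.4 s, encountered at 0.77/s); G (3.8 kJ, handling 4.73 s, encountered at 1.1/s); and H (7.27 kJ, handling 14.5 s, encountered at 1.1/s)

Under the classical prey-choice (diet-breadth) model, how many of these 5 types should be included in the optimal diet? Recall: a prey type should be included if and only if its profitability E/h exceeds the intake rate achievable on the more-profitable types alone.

Rank by E/h (kJ/s): F 4.72, D 2.67, G 0.803, H 0.501, C 0.342. Include each in turn until the next type's E/h falls below the running intake rate.
Rate on top 1: 2.178. D: 2.67 > 2.178 → include.
Rate on top 2: 2.409. G: 0.803 < 2.409 → exclude; stop.
Optimal diet: F, D — 2 of 5 types.

2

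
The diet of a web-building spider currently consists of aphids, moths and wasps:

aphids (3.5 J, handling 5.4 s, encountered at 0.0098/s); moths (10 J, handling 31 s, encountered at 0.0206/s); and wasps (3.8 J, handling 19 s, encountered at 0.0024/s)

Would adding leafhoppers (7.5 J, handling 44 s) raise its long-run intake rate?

Yes

On aphids, moths and wasps alone, R = ΣλE/(1+Σλh) = 0.2494/1.737 = 0.1436 J/s.
leafhoppers: E/h = 7.5/44 = 0.1705 J/s.
0.1705 > 0.1436, so adding leafhoppers raises the average — include it.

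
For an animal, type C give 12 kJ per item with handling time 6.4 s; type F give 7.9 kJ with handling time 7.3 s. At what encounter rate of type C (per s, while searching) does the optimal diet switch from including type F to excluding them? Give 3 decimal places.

0.213 per s

The zero-one rule: include type F iff E₂/h₂ > λE₁/(1+λh₁). Equality gives the switch point.
λE₁h₂ = E₂ + λE₂h₁ ⇒ λ = E₂/(E₁h₂ − E₂h₁) = 7.9/(87.6 − 50.56) = 0.2133 per s.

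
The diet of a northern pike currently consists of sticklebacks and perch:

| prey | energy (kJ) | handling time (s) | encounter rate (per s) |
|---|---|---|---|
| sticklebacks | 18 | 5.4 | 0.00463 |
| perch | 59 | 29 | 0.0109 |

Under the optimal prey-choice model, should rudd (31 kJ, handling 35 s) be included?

Yes

On sticklebacks and perch alone, R = ΣλE/(1+Σλh) = 0.7264/1.341 = 0.5417 kJ/s.
Profitability of rudd: 31/35 = 0.8857 kJ/s.
0.8857 > 0.5417, so adding rudd raises the average — include it.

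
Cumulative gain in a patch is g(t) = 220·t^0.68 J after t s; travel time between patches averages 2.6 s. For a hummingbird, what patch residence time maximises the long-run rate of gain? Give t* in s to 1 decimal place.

5.5 s

Optimal t* satisfies g'(t*) = g(t*)/(T + t*).
g'(t) = 0.68·220·t^-0.32. Setting 0.68·220·t^-0.32 = 220·t^0.68/(2.6+t) gives 0.68(2.6+t) = t, so 0.32·t = 0.68×2.6.
t* = 0.68×2.6/0.32 = 5.525 s.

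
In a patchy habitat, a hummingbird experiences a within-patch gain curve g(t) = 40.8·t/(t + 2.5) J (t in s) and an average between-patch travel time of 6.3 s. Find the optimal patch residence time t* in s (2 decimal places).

Optimal t* satisfies g'(t*) = g(t*)/(T + t*).
g'(t) = 40.8·2.5/(t + 2.5)². Setting 40.8·2.5/(t+2.5)² = 40.8t/[(t+2.5)(6.3+t)] gives 2.5(6.3+t) = t(t+2.5), so t² = 2.5×6.3 = 15.75.
t* = √15.75 = 3.969 s.

3.97 s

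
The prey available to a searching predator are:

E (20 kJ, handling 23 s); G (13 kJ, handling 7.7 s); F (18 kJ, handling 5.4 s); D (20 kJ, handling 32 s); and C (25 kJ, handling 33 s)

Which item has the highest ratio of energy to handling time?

F

Profitability E/h (kJ/s): E = 20/23 = 0.87, G = 13/7.7 = 1.69, F = 18/5.4 = 3.33, D = 20/32 = 0.625, C = 25/33 = 0.758.
Ranked: F > G > E > C > D.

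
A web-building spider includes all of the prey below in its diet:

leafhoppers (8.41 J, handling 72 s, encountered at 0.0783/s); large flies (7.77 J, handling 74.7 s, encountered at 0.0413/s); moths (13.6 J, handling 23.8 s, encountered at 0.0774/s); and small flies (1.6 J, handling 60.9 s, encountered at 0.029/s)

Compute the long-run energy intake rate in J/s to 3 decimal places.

0.156 J/s

R = (0.0783×8.41 + 0.0413×7.77 + 0.0774×13.6 + 0.029×1.6) / (1 + 0.0783×72 + 0.0413×74.7 + 0.0774×23.8 + 0.029×60.9) = 2.078/13.33 = 0.1559 J/s.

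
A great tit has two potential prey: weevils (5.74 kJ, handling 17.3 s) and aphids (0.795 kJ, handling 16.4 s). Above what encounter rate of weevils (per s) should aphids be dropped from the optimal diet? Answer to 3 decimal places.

0.010 per s

The zero-one rule: include aphids iff E₂/h₂ > λE₁/(1+λh₁). Equality gives the switch point.
λE₁h₂ = E₂ + λE₂h₁ ⇒ λ = E₂/(E₁h₂ − E₂h₁) = 0.795/(94.14 − 13.75) = 0.00989 per s.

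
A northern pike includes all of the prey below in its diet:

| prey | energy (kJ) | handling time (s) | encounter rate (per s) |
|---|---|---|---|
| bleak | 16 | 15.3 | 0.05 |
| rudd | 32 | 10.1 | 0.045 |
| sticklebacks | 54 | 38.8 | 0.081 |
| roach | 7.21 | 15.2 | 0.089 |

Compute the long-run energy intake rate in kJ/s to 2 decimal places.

1.08 kJ/s

R = (0.05×16 + 0.045×32 + 0.081×54 + 0.089×7.21) / (1 + 0.05×15.3 + 0.045×10.1 + 0.081×38.8 + 0.089×15.2) = 7.256/6.715 = 1.081 kJ/s.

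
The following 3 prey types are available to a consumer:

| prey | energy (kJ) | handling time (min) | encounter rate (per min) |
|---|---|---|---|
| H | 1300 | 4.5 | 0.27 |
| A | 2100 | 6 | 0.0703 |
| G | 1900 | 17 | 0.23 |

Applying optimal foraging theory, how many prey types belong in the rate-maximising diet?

2

Rank by E/h (kJ/min): A 350, H 289, G 112. Include each in turn until the next type's E/h falls below the running intake rate.
Rate on top 1: 103.8. H: 289 > 103.8 → include.
Rate on top 2: 189.1. G: 112 < 189.1 → exclude; stop.
Optimal diet: A, H — 2 of 3 types.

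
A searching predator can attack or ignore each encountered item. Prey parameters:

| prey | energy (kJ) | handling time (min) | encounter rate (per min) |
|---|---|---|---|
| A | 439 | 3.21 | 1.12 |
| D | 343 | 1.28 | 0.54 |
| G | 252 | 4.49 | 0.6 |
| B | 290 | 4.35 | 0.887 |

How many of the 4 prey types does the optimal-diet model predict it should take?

2

E/h in descending order: D 268, A 137, B 66.7, G 56.1 kJ/min. The optimal diet is the largest prefix of this list for which every included type satisfies E_i/h_i > R on the types above it.
Rate on top 1: 109.5. A: 137 > 109.5 → include.
Rate on top 2: 128. B: 66.7 < 128 → exclude; stop.
Optimal diet: D, A — 2 of 4 types.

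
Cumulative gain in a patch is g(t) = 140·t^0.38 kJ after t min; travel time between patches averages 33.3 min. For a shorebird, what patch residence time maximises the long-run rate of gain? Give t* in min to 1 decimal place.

20.4 min

Maximise g(t)/(T+t): set derivative to zero → g'(t)(T+t) = g(t).
g'(t) = 0.38·140·t^-0.62. Setting 0.38·140·t^-0.62 = 140·t^0.38/(33.3+t) gives 0.38(33.3+t) = t, so 0.62·t = 0.38×33.3.
t* = 0.38×33.3/0.62 = 20.41 min.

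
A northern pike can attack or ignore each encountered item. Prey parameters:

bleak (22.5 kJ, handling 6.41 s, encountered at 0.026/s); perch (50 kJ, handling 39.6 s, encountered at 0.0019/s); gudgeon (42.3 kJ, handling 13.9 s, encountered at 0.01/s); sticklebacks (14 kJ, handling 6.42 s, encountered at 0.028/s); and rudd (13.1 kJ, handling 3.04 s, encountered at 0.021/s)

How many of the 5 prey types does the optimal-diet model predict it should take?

Rank by E/h (kJ/s): rudd 4.31, bleak 3.51, gudgeon 3.04, sticklebacks 2.18, perch 1.26. Include each in turn until the next type's E/h falls below the running intake rate.
Rate on top 1: 0.2586. bleak: 3.51 > 0.2586 → include.
Rate on top 2: 0.699. gudgeon: 3.04 > 0.699 → include.
Rate on top 3: 0.9369. sticklebacks: 2.18 > 0.9369 → include.
Rate on top 4: 1.081. perch: 1.26 > 1.081 → include.
Optimal diet: rudd, bleak, gudgeon, sticklebacks, perch — 5 of 5 types.

5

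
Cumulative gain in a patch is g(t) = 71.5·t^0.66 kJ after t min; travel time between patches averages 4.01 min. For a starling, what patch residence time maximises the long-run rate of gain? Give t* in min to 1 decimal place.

By the marginal value theorem, leave when the instantaneous gain rate g'(t) equals the habitat-wide average g(t)/(T + t).
g'(t) = 0.66·71.5·t^-0.34. Setting 0.66·71.5·t^-0.34 = 71.5·t^0.66/(4.01+t) gives 0.66(4.01+t) = t, so 0.34·t = 0.66×4.01.
t* = 0.66×4.01/0.34 = 7.784 min.

7.8 min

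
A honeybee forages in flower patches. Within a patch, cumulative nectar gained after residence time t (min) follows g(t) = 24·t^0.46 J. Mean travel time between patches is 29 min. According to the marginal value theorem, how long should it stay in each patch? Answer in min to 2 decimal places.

24.70 min

Optimal t* satisfies g'(t*) = g(t*)/(T + t*).
g'(t) = 0.46·24·t^-0.54. Setting 0.46·24·t^-0.54 = 24·t^0.46/(29+t) gives 0.46(29+t) = t, so 0.54·t = 0.46×29.
t* = 0.46×29/0.54 = 24.7 min.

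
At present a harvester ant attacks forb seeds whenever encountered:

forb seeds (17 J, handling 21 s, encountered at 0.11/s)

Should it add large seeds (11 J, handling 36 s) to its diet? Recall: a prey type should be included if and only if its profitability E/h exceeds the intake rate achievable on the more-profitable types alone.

No

Intake rate on the current diet: R = (0.11×17) / (1 + 0.11×21) = 1.87/3.31 = 0.565 J/s.
large seeds: E/h = 11/36 = 0.3056 J/s.
Since 0.3056 < R, time spent handling large seeds is better spent searching.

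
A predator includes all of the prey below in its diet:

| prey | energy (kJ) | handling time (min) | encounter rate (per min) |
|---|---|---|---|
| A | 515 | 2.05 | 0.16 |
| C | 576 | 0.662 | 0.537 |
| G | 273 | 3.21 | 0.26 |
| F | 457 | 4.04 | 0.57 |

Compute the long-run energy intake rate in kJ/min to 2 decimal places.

R = Σλ_iE_i / (1 + Σλ_ih_i)
Numerator: 0.16×515 + 0.537×576 + 0.26×273 + 0.57×457 = 723.2
Denominator: 1 + 0.16×2.05 + 0.537×0.662 + 0.26×3.21 + 0.57×4.04 = 4.821
R = 723.2/4.821 = 150 kJ/min

150.01 kJ/min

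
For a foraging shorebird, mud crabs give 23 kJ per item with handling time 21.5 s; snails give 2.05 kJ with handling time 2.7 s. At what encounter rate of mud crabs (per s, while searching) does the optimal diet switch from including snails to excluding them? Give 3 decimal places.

Drop snails once their profitability E₂/h₂ falls below the rate achievable on mud crabs alone: E₂/h₂ = λE₁/(1 + λh₁).
Solve for λ: λE₁h₂ = E₂(1 + λh₁) → λ(E₁h₂ − E₂h₁) = E₂ → λ = E₂/(E₁h₂ − E₂h₁).
λ = 2.05/(23×2.7 − 2.05×21.5) = 2.05/18.03 = 0.1137 per s.

0.114 per s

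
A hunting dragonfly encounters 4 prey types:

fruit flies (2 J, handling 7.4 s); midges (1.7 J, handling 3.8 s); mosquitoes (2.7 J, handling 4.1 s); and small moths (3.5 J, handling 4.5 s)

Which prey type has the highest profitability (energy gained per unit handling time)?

small moths

Profitability E/h (J/s): fruit flies = 2/7.4 = 0.27, midges = 1.7/3.8 = 0.447, mosquitoes = 2.7/4.1 = 0.659, small moths = 3.5/4.5 = 0.778.
Ranked: small moths > mosquitoes > midges > fruit flies.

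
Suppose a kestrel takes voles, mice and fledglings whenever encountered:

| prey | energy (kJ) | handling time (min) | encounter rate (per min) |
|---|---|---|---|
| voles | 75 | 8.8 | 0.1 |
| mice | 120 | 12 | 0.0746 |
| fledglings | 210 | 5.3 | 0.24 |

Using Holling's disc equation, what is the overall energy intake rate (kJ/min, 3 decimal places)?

R = (0.1×75 + 0.0746×120 + 0.24×210) / (1 + 0.1×8.8 + 0.0746×12 + 0.24×5.3) = 66.85/4.047 = 16.52 kJ/min.

16.518 kJ/min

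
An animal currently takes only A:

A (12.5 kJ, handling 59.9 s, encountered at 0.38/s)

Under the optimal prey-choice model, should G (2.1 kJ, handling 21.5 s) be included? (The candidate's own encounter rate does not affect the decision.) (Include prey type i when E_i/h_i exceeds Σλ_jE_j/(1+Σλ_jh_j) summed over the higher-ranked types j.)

On A alone, R = ΣλE/(1+Σλh) = 4.75/23.76 = 0.1999 kJ/s.
Profitability of G: 2.1/21.5 = 0.09767 kJ/s.
0.09767 < 0.1999, so adding G would lower the average — exclude it.

No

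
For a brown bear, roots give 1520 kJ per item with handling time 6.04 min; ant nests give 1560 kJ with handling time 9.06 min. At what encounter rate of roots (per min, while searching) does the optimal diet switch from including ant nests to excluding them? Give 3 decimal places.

0.359 per min

At the threshold, the rate on roots alone equals the profitability of ant nests: λ·1520/(1 + λ·6.04) = 1560/9.06 = 172.2.
Rearranging, λ(1520 − 172.2×6.04) = 172.2, so λ = 172.2/480 = 0.3587 per min.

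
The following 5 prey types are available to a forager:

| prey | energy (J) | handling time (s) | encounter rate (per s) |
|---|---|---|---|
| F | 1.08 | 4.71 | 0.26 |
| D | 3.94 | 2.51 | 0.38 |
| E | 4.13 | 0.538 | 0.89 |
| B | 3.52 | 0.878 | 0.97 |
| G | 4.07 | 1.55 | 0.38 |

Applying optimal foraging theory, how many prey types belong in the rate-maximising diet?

2

Profitabilities (E/h, J/s): E 7.68, B 4.01, G 2.63, D 1.57, F 0.229. Add prey in this order while the next type's profitability exceeds the intake rate on those already taken.
Rate on top 1: 2.486. B: 4.01 > 2.486 → include.
Rate on top 2: 3.042. G: 2.63 < 3.042 → exclude; stop.
Optimal diet: E, B — 2 of 5 types.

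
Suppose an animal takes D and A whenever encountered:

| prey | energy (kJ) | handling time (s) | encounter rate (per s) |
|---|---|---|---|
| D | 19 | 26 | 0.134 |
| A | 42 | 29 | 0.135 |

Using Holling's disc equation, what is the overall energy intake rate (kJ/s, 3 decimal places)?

0.978 kJ/s

R = (0.134×19 + 0.135×42) / (1 + 0.134×26 + 0.135×29) = 8.216/8.399 = 0.9782 kJ/s.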